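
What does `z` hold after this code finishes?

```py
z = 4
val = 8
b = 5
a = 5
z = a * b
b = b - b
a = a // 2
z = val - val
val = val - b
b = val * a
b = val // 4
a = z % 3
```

z = 5*5 = 25
b = 5-5 = 0
a = 5//2 = 2
z = 8-8 = 0
val = 8-0 = 8
b = 8*2 = 16
b = 8//4 = 2
a = 0%3 = 0

0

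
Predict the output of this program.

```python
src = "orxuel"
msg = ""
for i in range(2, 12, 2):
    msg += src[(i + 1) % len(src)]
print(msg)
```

i=2: add src[3]='u' → 'u'
i=4: add src[5]='l' → 'ul'
i=6: add src[1]='r' → 'ulr'
i=8: add src[3]='u' → 'ulru'
i=10: add src[5]='l' → 'ulrul'

ulrul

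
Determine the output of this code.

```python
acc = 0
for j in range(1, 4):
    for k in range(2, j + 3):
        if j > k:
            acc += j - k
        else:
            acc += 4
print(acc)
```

33

j=1,k=2: not 1>2, acc = 0+4 = 4
j=1,k=3: not 1>3, acc = 4+4 = 8
j=2,k=2: not 2>2, acc = 8+4 = 12
j=2,k=3: not 2>3, acc = 12+4 = 16
j=2,k=4: not 2>4, acc = 16+4 = 20
j=3,k=2: 3>2, acc = 20+1 = 21
j=3,k=3: not 3>3, acc = 21+4 = 25
j=3,k=4: not 3>4, acc = 25+4 = 29
j=3,k=5: not 3>5, acc = 29+4 = 33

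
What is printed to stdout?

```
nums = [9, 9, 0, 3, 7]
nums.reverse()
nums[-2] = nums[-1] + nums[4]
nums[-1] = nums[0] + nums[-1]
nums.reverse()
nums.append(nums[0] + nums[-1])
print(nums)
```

[16, 18, 0, 3, 7, 23]

reverse → [7, 3, 0, 9, 9]
nums[-2] = nums[-1]+nums[4] = 9+9 = 18 → [7, 3, 0, 18, 9]
nums[-1] = nums[0]+nums[-1] = 7+9 = 16 → [7, 3, 0, 18, 16]
reverse → [16, 18, 0, 3, 7]
append nums[0]+nums[-1] = 16+7 = 23 → [16, 18, 0, 3, 7, 23]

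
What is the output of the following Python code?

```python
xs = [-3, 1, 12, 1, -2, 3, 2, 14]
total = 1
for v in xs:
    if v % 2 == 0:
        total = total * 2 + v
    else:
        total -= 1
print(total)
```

78

v=-3: not even, total = 1-1 = 0
v=1: not even, total = 0-1 = -1
v=12: even, total = (-1)*2+12 = 10
v=1: not even, total = 10-1 = 9
v=-2: even, total = 9*2+(-2) = 16
v=3: not even, total = 16-1 = 15
v=2: even, total = 15*2+2 = 32
v=14: even, total = 32*2+14 = 78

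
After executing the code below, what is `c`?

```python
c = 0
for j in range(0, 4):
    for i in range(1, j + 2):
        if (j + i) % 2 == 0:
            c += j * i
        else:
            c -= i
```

j=0,i=1: odd sum, c = 0-1 = -1
j=1,i=1: even sum, c = (-1)+1 = 0
j=1,i=2: odd sum, c = 0-2 = -2
j=2,i=1: odd sum, c = (-2)-1 = -3
j=2,i=2: even sum, c = (-3)+4 = 1
j=2,i=3: odd sum, c = 1-3 = -2
j=3,i=1: even sum, c = (-2)+3 = 1
j=3,i=2: odd sum, c = 1-2 = -1
j=3,i=3: even sum, c = (-1)+9 = 8
j=3,i=4: odd sum, c = 8-4 = 4

4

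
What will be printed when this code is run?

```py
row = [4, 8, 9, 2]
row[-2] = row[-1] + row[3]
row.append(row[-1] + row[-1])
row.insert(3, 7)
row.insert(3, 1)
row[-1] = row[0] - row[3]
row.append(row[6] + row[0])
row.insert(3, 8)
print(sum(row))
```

44

row[-2] = row[-1]+row[3] = 2+2 = 4 → [4, 8, 4, 2]
append row[-1]+row[-1] = 2+2 = 4 → [4, 8, 4, 2, 4]
insert 7 at 3 → [4, 8, 4, 7, 2, 4]
insert 1 at 3 → [4, 8, 4, 1, 7, 2, 4]
row[-1] = row[0]-row[3] = 4-1 = 3 → [4, 8, 4, 1, 7, 2, 3]
append row[6]+row[0] = 3+4 = 7 → [4, 8, 4, 1, 7, 2, 3, 7]
insert 8 at 3 → [4, 8, 4, 8, 1, 7, 2, 3, 7]
sum = 44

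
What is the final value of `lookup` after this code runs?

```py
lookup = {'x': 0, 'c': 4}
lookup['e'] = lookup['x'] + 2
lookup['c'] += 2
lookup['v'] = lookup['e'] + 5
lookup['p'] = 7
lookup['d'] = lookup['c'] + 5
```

lookup['e'] = lookup['x']+2 = 2 → {'x': 0, 'c': 4, 'e': 2}
lookup['c'] = 4+2 = 6 → {'x': 0, 'c': 6, 'e': 2}
lookup['v'] = lookup['e']+5 = 7 → {'x': 0, 'c': 6, 'e': 2, 'v': 7}
lookup['p'] = 7 → {'x': 0, 'c': 6, 'e': 2, 'v': 7, 'p': 7}
lookup['d'] = lookup['c']+5 = 11 → {'x': 0, 'c': 6, 'e': 2, 'v': 7, 'p': 7, 'd': 11}

{'x': 0, 'c': 6, 'e': 2, 'v': 7, 'p': 7, 'd': 11}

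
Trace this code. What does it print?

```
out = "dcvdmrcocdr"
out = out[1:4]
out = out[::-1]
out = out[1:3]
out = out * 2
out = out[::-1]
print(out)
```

slice [1:4] → 'cvd'
reverse → 'dvc'
slice [1:3] → 'vc'
repeat ×2 → 'vcvc'
reverse → 'cvcv'

cvcv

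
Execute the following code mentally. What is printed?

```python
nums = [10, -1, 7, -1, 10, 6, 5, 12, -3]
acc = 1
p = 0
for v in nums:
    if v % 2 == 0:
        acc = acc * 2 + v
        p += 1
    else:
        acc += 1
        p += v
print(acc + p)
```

198

v=10: even, acc = 1*2+10 = 12; p=1
v=-1: not even, acc = 12+1 = 13; p=0
v=7: not even, acc = 13+1 = 14; p=7
v=-1: not even, acc = 14+1 = 15; p=6
v=10: even, acc = 15*2+10 = 40; p=7
v=6: even, acc = 40*2+6 = 86; p=8
v=5: not even, acc = 86+1 = 87; p=13
v=12: even, acc = 87*2+12 = 186; p=14
v=-3: not even, acc = 186+1 = 187; p=11
acc+p = 187+11 = 198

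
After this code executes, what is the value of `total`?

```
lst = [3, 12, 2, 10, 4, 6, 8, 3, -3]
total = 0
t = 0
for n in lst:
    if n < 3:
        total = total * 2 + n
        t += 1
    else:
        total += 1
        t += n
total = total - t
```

n=3: not <3, total = 0+1 = 1; t=3
n=12: not <3, total = 1+1 = 2; t=15
n=2: <3, total = 2*2+2 = 6; t=16
n=10: not <3, total = 6+1 = 7; t=26
n=4: not <3, total = 7+1 = 8; t=30
n=6: not <3, total = 8+1 = 9; t=36
n=8: not <3, total = 9+1 = 10; t=44
n=3: not <3, total = 10+1 = 11; t=47
n=-3: <3, total = 11*2+(-3) = 19; t=48
total-t = 19-48 = -29

-29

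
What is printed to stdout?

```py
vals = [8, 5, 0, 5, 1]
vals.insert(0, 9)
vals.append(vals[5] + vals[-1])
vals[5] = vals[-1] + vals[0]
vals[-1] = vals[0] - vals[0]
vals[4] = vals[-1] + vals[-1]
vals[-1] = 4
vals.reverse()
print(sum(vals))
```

insert 9 at 0 → [9, 8, 5, 0, 5, 1]
append vals[5]+vals[-1] = 1+1 = 2 → [9, 8, 5, 0, 5, 1, 2]
vals[5] = vals[-1]+vals[0] = 2+9 = 11 → [9, 8, 5, 0, 5, 11, 2]
vals[-1] = vals[0]-vals[0] = 9-9 = 0 → [9, 8, 5, 0, 5, 11, 0]
vals[4] = vals[-1]+vals[-1] = 0+0 = 0 → [9, 8, 5, 0, 0, 11, 0]
vals[-1] = 4 → [9, 8, 5, 0, 0, 11, 4]
reverse → [4, 11, 0, 0, 5, 8, 9]
sum = 37

37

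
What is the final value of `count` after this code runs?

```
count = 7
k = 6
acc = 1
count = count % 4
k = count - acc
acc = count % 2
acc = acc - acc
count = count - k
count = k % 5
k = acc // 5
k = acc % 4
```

count = 7%4 = 3
k = 3-1 = 2
acc = 3%2 = 1
acc = 1-1 = 0
count = 3-2 = 1
count = 2%5 = 2
k = 0//5 = 0
k = 0%4 = 0

2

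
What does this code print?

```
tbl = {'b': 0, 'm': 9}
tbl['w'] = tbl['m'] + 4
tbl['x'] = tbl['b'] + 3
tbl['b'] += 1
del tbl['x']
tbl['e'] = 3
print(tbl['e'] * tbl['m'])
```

27

tbl['w'] = tbl['m']+4 = 13 → {'b': 0, 'm': 9, 'w': 13}
tbl['x'] = tbl['b']+3 = 3 → {'b': 0, 'm': 9, 'w': 13, 'x': 3}
tbl['b'] = 0+1 = 1 → {'b': 1, 'm': 9, 'w': 13, 'x': 3}
del 'x' → {'b': 1, 'm': 9, 'w': 13}
tbl['e'] = 3 → {'b': 1, 'm': 9, 'w': 13, 'e': 3}
tbl['e']*tbl['m'] = 3*9 = 27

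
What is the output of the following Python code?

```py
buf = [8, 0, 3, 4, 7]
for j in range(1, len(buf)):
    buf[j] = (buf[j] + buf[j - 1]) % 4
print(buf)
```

[8, 0, 3, 3, 2]

j=1: buf[1] = (0+8)%4 = 0 → [8, 0, 3, 4, 7]
j=2: buf[2] = (3+0)%4 = 3 → [8, 0, 3, 4, 7]
j=3: buf[3] = (4+3)%4 = 3 → [8, 0, 3, 3, 7]
j=4: buf[4] = (7+3)%4 = 2 → [8, 0, 3, 3, 2]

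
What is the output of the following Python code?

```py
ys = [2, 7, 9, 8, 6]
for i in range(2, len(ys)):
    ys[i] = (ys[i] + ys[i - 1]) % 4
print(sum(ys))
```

i=2: ys[2] = (9+7)%4 = 0 → [2, 7, 0, 8, 6]
i=3: ys[3] = (8+0)%4 = 0 → [2, 7, 0, 0, 6]
i=4: ys[4] = (6+0)%4 = 2 → [2, 7, 0, 0, 2]
sum = 11

11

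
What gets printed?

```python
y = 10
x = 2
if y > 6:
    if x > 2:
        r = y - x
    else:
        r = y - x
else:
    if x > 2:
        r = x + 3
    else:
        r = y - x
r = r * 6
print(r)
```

y=10, x=2
y > 6 is True; x > 2 is False
→ r = y - x = 8
r = 8*6 = 48

48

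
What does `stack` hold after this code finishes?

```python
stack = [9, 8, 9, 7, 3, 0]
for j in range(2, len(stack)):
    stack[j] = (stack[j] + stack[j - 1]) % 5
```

[9, 8, 2, 4, 2, 2]

j=2: stack[2] = (9+8)%5 = 2 → [9, 8, 2, 7, 3, 0]
j=3: stack[3] = (7+2)%5 = 4 → [9, 8, 2, 4, 3, 0]
j=4: stack[4] = (3+4)%5 = 2 → [9, 8, 2, 4, 2, 0]
j=5: stack[5] = (0+2)%5 = 2 → [9, 8, 2, 4, 2, 2]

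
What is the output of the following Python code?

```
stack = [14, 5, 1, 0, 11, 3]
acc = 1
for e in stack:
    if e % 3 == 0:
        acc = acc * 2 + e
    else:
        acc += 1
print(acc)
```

21

e=14: not %3==0, acc = 1+1 = 2
e=5: not %3==0, acc = 2+1 = 3
e=1: not %3==0, acc = 3+1 = 4
e=0: %3==0, acc = 4*2+0 = 8
e=11: not %3==0, acc = 8+1 = 9
e=3: %3==0, acc = 9*2+3 = 21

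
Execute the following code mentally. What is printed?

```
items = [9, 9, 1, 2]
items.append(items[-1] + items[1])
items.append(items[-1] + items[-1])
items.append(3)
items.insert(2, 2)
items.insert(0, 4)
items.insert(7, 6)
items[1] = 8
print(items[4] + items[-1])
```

4

append items[-1]+items[1] = 2+9 = 11 → [9, 9, 1, 2, 11]
append items[-1]+items[-1] = 11+11 = 22 → [9, 9, 1, 2, 11, 22]
append 3 → [9, 9, 1, 2, 11, 22, 3]
insert 2 at 2 → [9, 9, 2, 1, 2, 11, 22, 3]
insert 4 at 0 → [4, 9, 9, 2, 1, 2, 11, 22, 3]
insert 6 at 7 → [4, 9, 9, 2, 1, 2, 11, 6, 22, 3]
items[1] = 8 → [4, 8, 9, 2, 1, 2, 11, 6, 22, 3]
items[4]+items[-1] = 1+3 = 4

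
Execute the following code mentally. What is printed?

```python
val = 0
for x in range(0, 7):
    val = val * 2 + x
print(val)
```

x=0: val = 0*2+0 = 0
x=1: val = 0*2+1 = 1
x=2: val = 1*2+2 = 4
x=3: val = 4*2+3 = 11
x=4: val = 11*2+4 = 26
x=5: val = 26*2+5 = 57
x=6: val = 57*2+6 = 120

120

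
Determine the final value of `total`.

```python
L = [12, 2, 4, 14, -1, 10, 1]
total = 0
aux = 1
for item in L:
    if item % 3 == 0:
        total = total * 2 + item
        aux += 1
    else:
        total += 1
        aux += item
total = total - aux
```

-14

item=12: %3==0, total = 0*2+12 = 12; aux=2
item=2: not %3==0, total = 12+1 = 13; aux=4
item=4: not %3==0, total = 13+1 = 14; aux=8
item=14: not %3==0, total = 14+1 = 15; aux=22
item=-1: not %3==0, total = 15+1 = 16; aux=21
item=10: not %3==0, total = 16+1 = 17; aux=31
item=1: not %3==0, total = 17+1 = 18; aux=32
total-aux = 18-32 = -14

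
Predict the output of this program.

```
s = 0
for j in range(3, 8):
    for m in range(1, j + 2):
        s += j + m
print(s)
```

270

j=3,m=1: s = 0+4 = 4
j=3,m=2: s = 4+5 = 9
j=3,m=3: s = 9+6 = 15
j=3,m=4: s = 15+7 = 22
j=4,m=1: s = 22+5 = 27
j=4,m=2: s = 27+6 = 33
j=4,m=3: s = 33+7 = 40
j=4,m=4: s = 40+8 = 48
j=4,m=5: s = 48+9 = 57
j=5,m=1: s = 57+6 = 63
j=5,m=2: s = 63+7 = 70
j=5,m=3: s = 70+8 = 78
j=5,m=4: s = 78+9 = 87
j=5,m=5: s = 87+10 = 97
j=5,m=6: s = 97+11 = 108
j=6,m=1: s = 108+7 = 115
j=6,m=2: s = 115+8 = 123
j=6,m=3: s = 123+9 = 132
j=6,m=4: s = 132+10 = 142
j=6,m=5: s = 142+11 = 153
j=6,m=6: s = 153+12 = 165
j=6,m=7: s = 165+13 = 178
j=7,m=1: s = 178+8 = 186
j=7,m=2: s = 186+9 = 195
j=7,m=3: s = 195+10 = 205
j=7,m=4: s = 205+11 = 216
j=7,m=5: s = 216+12 = 228
j=7,m=6: s = 228+13 = 241
j=7,m=7: s = 241+14 = 255
j=7,m=8: s = 255+15 = 270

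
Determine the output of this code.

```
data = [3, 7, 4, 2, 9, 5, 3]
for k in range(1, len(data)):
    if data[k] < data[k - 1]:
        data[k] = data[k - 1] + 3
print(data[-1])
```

22

k=1: 7>=3, unchanged → [3, 7, 4, 2, 9, 5, 3]
k=2: 4<7, data[2] = 7+3 = 10 → [3, 7, 10, 2, 9, 5, 3]
k=3: 2<10, data[3] = 10+3 = 13 → [3, 7, 10, 13, 9, 5, 3]
k=4: 9<13, data[4] = 13+3 = 16 → [3, 7, 10, 13, 16, 5, 3]
k=5: 5<16, data[5] = 16+3 = 19 → [3, 7, 10, 13, 16, 19, 3]
k=6: 3<19, data[6] = 19+3 = 22 → [3, 7, 10, 13, 16, 19, 22]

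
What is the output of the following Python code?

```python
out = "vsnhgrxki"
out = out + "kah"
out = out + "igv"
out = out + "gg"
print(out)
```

+ 'kah' → 'vsnhgrxkikah'
+ 'igv' → 'vsnhgrxkikahigv'
+ 'gg' → 'vsnhgrxkikahigvgg'

vsnhgrxkikahigvgg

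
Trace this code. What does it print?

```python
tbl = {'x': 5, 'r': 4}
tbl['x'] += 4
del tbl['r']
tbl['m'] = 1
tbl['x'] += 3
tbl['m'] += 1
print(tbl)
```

tbl['x'] = 5+4 = 9 → {'x': 9, 'r': 4}
del 'r' → {'x': 9}
tbl['m'] = 1 → {'x': 9, 'm': 1}
tbl['x'] = 9+3 = 12 → {'x': 12, 'm': 1}
tbl['m'] = 1+1 = 2 → {'x': 12, 'm': 2}

{'x': 12, 'm': 2}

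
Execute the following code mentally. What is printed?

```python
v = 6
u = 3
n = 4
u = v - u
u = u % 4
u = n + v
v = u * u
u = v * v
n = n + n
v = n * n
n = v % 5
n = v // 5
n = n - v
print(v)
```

u = 6-3 = 3
u = 3%4 = 3
u = 4+6 = 10
v = 10*10 = 100
u = 100*100 = 10000
n = 4+4 = 8
v = 8*8 = 64
n = 64%5 = 4
n = 64//5 = 12
n = 12-64 = -52

64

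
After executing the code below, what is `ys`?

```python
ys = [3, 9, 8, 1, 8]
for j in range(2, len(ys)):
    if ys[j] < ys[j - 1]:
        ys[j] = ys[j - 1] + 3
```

[3, 9, 12, 15, 18]

j=2: 8<9, ys[2] = 9+3 = 12 → [3, 9, 12, 1, 8]
j=3: 1<12, ys[3] = 12+3 = 15 → [3, 9, 12, 15, 8]
j=4: 8<15, ys[4] = 15+3 = 18 → [3, 9, 12, 15, 18]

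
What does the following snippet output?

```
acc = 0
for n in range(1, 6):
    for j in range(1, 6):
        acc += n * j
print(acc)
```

n=1,j=1: acc = 0+1 = 1
n=1,j=2: acc = 1+2 = 3
n=1,j=3: acc = 3+3 = 6
n=1,j=4: acc = 6+4 = 10
n=1,j=5: acc = 10+5 = 15
n=2,j=1: acc = 15+2 = 17
n=2,j=2: acc = 17+4 = 21
n=2,j=3: acc = 21+6 = 27
n=2,j=4: acc = 27+8 = 35
n=2,j=5: acc = 35+10 = 45
n=3,j=1: acc = 45+3 = 48
n=3,j=2: acc = 48+6 = 54
n=3,j=3: acc = 54+9 = 63
n=3,j=4: acc = 63+12 = 75
n=3,j=5: acc = 75+15 = 90
n=4,j=1: acc = 90+4 = 94
n=4,j=2: acc = 94+8 = 102
n=4,j=3: acc = 102+12 = 114
n=4,j=4: acc = 114+16 = 130
n=4,j=5: acc = 130+20 = 150
n=5,j=1: acc = 150+5 = 155
n=5,j=2: acc = 155+10 = 165
n=5,j=3: acc = 165+15 = 180
n=5,j=4: acc = 180+20 = 200
n=5,j=5: acc = 200+25 = 225

225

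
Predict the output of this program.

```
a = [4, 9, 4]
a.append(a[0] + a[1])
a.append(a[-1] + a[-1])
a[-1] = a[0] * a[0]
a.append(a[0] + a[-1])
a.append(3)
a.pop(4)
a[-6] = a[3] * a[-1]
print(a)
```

append a[0]+a[1] = 4+9 = 13 → [4, 9, 4, 13]
append a[-1]+a[-1] = 13+13 = 26 → [4, 9, 4, 13, 26]
a[-1] = a[0]*a[0] = 4*4 = 16 → [4, 9, 4, 13, 16]
append a[0]+a[-1] = 4+16 = 20 → [4, 9, 4, 13, 16, 20]
append 3 → [4, 9, 4, 13, 16, 20, 3]
pop(4) removes 16 → [4, 9, 4, 13, 20, 3]
a[-6] = a[3]*a[-1] = 13*3 = 39 → [39, 9, 4, 13, 20, 3]

[39, 9, 4, 13, 20, 3]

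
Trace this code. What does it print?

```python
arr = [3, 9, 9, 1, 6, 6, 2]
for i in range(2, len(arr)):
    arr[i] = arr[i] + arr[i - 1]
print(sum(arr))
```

138

i=2: arr[2] = 9+9 = 18 → [3, 9, 18, 1, 6, 6, 2]
i=3: arr[3] = 1+18 = 19 → [3, 9, 18, 19, 6, 6, 2]
i=4: arr[4] = 6+19 = 25 → [3, 9, 18, 19, 25, 6, 2]
i=5: arr[5] = 6+25 = 31 → [3, 9, 18, 19, 25, 31, 2]
i=6: arr[6] = 2+31 = 33 → [3, 9, 18, 19, 25, 31, 33]
sum = 138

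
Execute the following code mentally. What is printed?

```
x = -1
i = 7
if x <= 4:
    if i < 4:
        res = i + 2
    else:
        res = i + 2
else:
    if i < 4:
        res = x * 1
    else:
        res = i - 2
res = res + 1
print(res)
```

x=-1, i=7
x <= 4 is True; i < 4 is False
→ res = i + 2 = 9
res = 9+1 = 10

10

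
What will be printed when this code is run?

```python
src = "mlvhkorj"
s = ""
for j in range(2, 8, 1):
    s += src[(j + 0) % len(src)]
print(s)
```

j=2: add src[2]='v' → 'v'
j=3: add src[3]='h' → 'vh'
j=4: add src[4]='k' → 'vhk'
j=5: add src[5]='o' → 'vhko'
j=6: add src[6]='r' → 'vhkor'
j=7: add src[7]='j' → 'vhkorj'

vhkorj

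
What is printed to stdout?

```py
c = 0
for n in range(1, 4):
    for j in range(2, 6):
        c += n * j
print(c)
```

84

n=1,j=2: c = 0+2 = 2
n=1,j=3: c = 2+3 = 5
n=1,j=4: c = 5+4 = 9
n=1,j=5: c = 9+5 = 14
n=2,j=2: c = 14+4 = 18
n=2,j=3: c = 18+6 = 24
n=2,j=4: c = 24+8 = 32
n=2,j=5: c = 32+10 = 42
n=3,j=2: c = 42+6 = 48
n=3,j=3: c = 48+9 = 57
n=3,j=4: c = 57+12 = 69
n=3,j=5: c = 69+15 = 84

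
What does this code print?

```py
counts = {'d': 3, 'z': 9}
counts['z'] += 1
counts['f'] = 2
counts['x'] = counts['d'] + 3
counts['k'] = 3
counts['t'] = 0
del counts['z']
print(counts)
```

{'d': 3, 'f': 2, 'x': 6, 'k': 3, 't': 0}

counts['z'] = 9+1 = 10 → {'d': 3, 'z': 10}
counts['f'] = 2 → {'d': 3, 'z': 10, 'f': 2}
counts['x'] = counts['d']+3 = 6 → {'d': 3, 'z': 10, 'f': 2, 'x': 6}
counts['k'] = 3 → {'d': 3, 'z': 10, 'f': 2, 'x': 6, 'k': 3}
counts['t'] = 0 → {'d': 3, 'z': 10, 'f': 2, 'x': 6, 'k': 3, 't': 0}
del 'z' → {'d': 3, 'f': 2, 'x': 6, 'k': 3, 't': 0}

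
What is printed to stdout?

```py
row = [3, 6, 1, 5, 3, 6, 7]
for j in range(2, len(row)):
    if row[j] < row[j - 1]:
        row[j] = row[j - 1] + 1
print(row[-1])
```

j=2: 1<6, row[2] = 6+1 = 7 → [3, 6, 7, 5, 3, 6, 7]
j=3: 5<7, row[3] = 7+1 = 8 → [3, 6, 7, 8, 3, 6, 7]
j=4: 3<8, row[4] = 8+1 = 9 → [3, 6, 7, 8, 9, 6, 7]
j=5: 6<9, row[5] = 9+1 = 10 → [3, 6, 7, 8, 9, 10, 7]
j=6: 7<10, row[6] = 10+1 = 11 → [3, 6, 7, 8, 9, 10, 11]

11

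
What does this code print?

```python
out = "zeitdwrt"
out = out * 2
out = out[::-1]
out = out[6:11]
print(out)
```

repeat ×2 → 'zeitdwrtzeitdwrt'
reverse → 'trwdtieztrwdtiez'
slice [6:11] → 'eztrw'

eztrw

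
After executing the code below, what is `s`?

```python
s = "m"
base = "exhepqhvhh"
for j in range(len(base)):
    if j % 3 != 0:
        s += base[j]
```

j=0: skip
j=1: add 'x' → 'mx'
j=2: add 'h' → 'mxh'
j=3: skip
j=4: add 'p' → 'mxhp'
j=5: add 'q' → 'mxhpq'
j=6: skip
j=7: add 'v' → 'mxhpqv'
j=8: add 'h' → 'mxhpqvh'
j=9: skip

'mxhpqvh'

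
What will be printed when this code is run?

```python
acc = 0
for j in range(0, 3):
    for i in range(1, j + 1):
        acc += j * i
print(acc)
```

7

j=1,i=1: acc = 0+1 = 1
j=2,i=1: acc = 1+2 = 3
j=2,i=2: acc = 3+4 = 7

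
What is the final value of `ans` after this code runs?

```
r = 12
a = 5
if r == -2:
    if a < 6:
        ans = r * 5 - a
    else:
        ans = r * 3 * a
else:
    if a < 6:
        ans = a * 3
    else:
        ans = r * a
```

r=12, a=5
r == -2 is False; a < 6 is True
→ ans = a * 3 = 15

15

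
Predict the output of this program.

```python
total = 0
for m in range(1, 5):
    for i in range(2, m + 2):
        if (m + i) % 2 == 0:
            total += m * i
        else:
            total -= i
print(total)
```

18

m=1,i=2: odd sum, total = 0-2 = -2
m=2,i=2: even sum, total = (-2)+4 = 2
m=2,i=3: odd sum, total = 2-3 = -1
m=3,i=2: odd sum, total = (-1)-2 = -3
m=3,i=3: even sum, total = (-3)+9 = 6
m=3,i=4: odd sum, total = 6-4 = 2
m=4,i=2: even sum, total = 2+8 = 10
m=4,i=3: odd sum, total = 10-3 = 7
m=4,i=4: even sum, total = 7+16 = 23
m=4,i=5: odd sum, total = 23-5 = 18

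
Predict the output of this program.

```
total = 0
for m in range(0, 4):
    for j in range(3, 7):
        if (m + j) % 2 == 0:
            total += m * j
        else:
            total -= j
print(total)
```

m=0,j=3: odd sum, total = 0-3 = -3
m=0,j=4: even sum, total = (-3)+0 = -3
m=0,j=5: odd sum, total = (-3)-5 = -8
m=0,j=6: even sum, total = (-8)+0 = -8
m=1,j=3: even sum, total = (-8)+3 = -5
m=1,j=4: odd sum, total = (-5)-4 = -9
m=1,j=5: even sum, total = (-9)+5 = -4
m=1,j=6: odd sum, total = (-4)-6 = -10
m=2,j=3: odd sum, total = (-10)-3 = -13
m=2,j=4: even sum, total = (-13)+8 = -5
m=2,j=5: odd sum, total = (-5)-5 = -10
m=2,j=6: even sum, total = (-10)+12 = 2
m=3,j=3: even sum, total = 2+9 = 11
m=3,j=4: odd sum, total = 11-4 = 7
m=3,j=5: even sum, total = 7+15 = 22
m=3,j=6: odd sum, total = 22-6 = 16

16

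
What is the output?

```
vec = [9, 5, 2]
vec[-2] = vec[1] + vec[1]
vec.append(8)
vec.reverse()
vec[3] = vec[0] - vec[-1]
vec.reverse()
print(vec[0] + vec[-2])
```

vec[-2] = vec[1]+vec[1] = 5+5 = 10 → [9, 10, 2]
append 8 → [9, 10, 2, 8]
reverse → [8, 2, 10, 9]
vec[3] = vec[0]-vec[-1] = 8-9 = -1 → [8, 2, 10, -1]
reverse → [-1, 10, 2, 8]
vec[0]+vec[-2] = (-1)+2 = 1

1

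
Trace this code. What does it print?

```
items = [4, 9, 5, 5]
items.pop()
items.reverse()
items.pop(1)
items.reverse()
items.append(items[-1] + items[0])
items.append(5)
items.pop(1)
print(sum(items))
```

18

pop() removes 5 → [4, 9, 5]
reverse → [5, 9, 4]
pop(1) removes 9 → [5, 4]
reverse → [4, 5]
append items[-1]+items[0] = 5+4 = 9 → [4, 5, 9]
append 5 → [4, 5, 9, 5]
pop(1) removes 5 → [4, 9, 5]
sum = 18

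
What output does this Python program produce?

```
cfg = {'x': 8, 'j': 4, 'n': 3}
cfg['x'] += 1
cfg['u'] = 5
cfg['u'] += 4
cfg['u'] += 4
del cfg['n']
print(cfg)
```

cfg['x'] = 8+1 = 9 → {'x': 9, 'j': 4, 'n': 3}
cfg['u'] = 5 → {'x': 9, 'j': 4, 'n': 3, 'u': 5}
cfg['u'] = 5+4 = 9 → {'x': 9, 'j': 4, 'n': 3, 'u': 9}
cfg['u'] = 9+4 = 13 → {'x': 9, 'j': 4, 'n': 3, 'u': 13}
del 'n' → {'x': 9, 'j': 4, 'u': 13}

{'x': 9, 'j': 4, 'u': 13}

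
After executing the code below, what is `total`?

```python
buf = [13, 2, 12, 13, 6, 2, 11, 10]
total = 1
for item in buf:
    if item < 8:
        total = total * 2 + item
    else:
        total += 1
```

48

item=13: not <8, total = 1+1 = 2
item=2: <8, total = 2*2+2 = 6
item=12: not <8, total = 6+1 = 7
item=13: not <8, total = 7+1 = 8
item=6: <8, total = 8*2+6 = 22
item=2: <8, total = 22*2+2 = 46
item=11: not <8, total = 46+1 = 47
item=10: not <8, total = 47+1 = 48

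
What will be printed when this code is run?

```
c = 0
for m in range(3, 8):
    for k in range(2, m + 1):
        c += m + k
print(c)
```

m=3,k=2: c = 0+5 = 5
m=3,k=3: c = 5+6 = 11
m=4,k=2: c = 11+6 = 17
m=4,k=3: c = 17+7 = 24
m=4,k=4: c = 24+8 = 32
m=5,k=2: c = 32+7 = 39
m=5,k=3: c = 39+8 = 47
m=5,k=4: c = 47+9 = 56
m=5,k=5: c = 56+10 = 66
m=6,k=2: c = 66+8 = 74
m=6,k=3: c = 74+9 = 83
m=6,k=4: c = 83+10 = 93
m=6,k=5: c = 93+11 = 104
m=6,k=6: c = 104+12 = 116
m=7,k=2: c = 116+9 = 125
m=7,k=3: c = 125+10 = 135
m=7,k=4: c = 135+11 = 146
m=7,k=5: c = 146+12 = 158
m=7,k=6: c = 158+13 = 171
m=7,k=7: c = 171+14 = 185

185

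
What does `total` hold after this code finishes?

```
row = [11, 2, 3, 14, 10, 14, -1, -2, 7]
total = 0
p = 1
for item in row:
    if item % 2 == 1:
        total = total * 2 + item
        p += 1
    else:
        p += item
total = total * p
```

item=11: odd, total = 0*2+11 = 11; p=2
item=2: not odd; p=4
item=3: odd, total = 11*2+3 = 25; p=5
item=14: not odd; p=19
item=10: not odd; p=29
item=14: not odd; p=43
item=-1: odd, total = 25*2+(-1) = 49; p=44
item=-2: not odd; p=42
item=7: odd, total = 49*2+7 = 105; p=43
total*p = 105*43 = 4515

4515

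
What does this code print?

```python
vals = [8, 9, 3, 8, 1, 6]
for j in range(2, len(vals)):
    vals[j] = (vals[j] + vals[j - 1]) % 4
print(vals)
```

j=2: vals[2] = (3+9)%4 = 0 → [8, 9, 0, 8, 1, 6]
j=3: vals[3] = (8+0)%4 = 0 → [8, 9, 0, 0, 1, 6]
j=4: vals[4] = (1+0)%4 = 1 → [8, 9, 0, 0, 1, 6]
j=5: vals[5] = (6+1)%4 = 3 → [8, 9, 0, 0, 1, 3]

[8, 9, 0, 0, 1, 3]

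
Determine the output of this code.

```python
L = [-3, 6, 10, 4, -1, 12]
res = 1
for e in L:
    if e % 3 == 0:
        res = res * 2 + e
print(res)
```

20

e=-3: %3==0, res = 1*2+(-3) = -1
e=6: %3==0, res = (-1)*2+6 = 4
e=10: not %3==0
e=4: not %3==0
e=-1: not %3==0
e=12: %3==0, res = 4*2+12 = 20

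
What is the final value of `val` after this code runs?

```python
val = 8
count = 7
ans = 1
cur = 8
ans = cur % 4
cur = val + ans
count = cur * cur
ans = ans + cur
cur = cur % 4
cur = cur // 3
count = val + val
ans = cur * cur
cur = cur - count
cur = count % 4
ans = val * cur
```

ans = 8%4 = 0
cur = 8+0 = 8
count = 8*8 = 64
ans = 0+8 = 8
cur = 8%4 = 0
cur = 0//3 = 0
count = 8+8 = 16
ans = 0*0 = 0
cur = 0-16 = -16
cur = 16%4 = 0
ans = 8*0 = 0

8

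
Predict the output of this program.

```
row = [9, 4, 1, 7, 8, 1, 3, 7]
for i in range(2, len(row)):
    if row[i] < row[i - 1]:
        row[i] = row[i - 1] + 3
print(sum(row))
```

i=2: 1<4, row[2] = 4+3 = 7 → [9, 4, 7, 7, 8, 1, 3, 7]
i=3: 7>=7, unchanged → [9, 4, 7, 7, 8, 1, 3, 7]
i=4: 8>=7, unchanged → [9, 4, 7, 7, 8, 1, 3, 7]
i=5: 1<8, row[5] = 8+3 = 11 → [9, 4, 7, 7, 8, 11, 3, 7]
i=6: 3<11, row[6] = 11+3 = 14 → [9, 4, 7, 7, 8, 11, 14, 7]
i=7: 7<14, row[7] = 14+3 = 17 → [9, 4, 7, 7, 8, 11, 14, 17]
sum = 77

77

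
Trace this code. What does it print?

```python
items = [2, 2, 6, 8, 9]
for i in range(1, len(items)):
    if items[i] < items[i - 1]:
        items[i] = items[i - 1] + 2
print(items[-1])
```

i=1: 2>=2, unchanged → [2, 2, 6, 8, 9]
i=2: 6>=2, unchanged → [2, 2, 6, 8, 9]
i=3: 8>=6, unchanged → [2, 2, 6, 8, 9]
i=4: 9>=8, unchanged → [2, 2, 6, 8, 9]

9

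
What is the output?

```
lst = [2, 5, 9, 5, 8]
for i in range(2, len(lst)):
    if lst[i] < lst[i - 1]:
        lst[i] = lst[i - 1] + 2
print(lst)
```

i=2: 9>=5, unchanged → [2, 5, 9, 5, 8]
i=3: 5<9, lst[3] = 9+2 = 11 → [2, 5, 9, 11, 8]
i=4: 8<11, lst[4] = 11+2 = 13 → [2, 5, 9, 11, 13]

[2, 5, 9, 11, 13]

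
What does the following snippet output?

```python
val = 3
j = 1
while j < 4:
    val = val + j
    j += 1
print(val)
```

9

j=1: val = 3+1 = 4
j=2: val = 4+2 = 6
j=3: val = 6+3 = 9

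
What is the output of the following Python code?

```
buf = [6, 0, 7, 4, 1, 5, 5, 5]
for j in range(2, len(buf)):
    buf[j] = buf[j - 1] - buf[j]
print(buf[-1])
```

-27

j=2: buf[2] = 0-7 = -7 → [6, 0, -7, 4, 1, 5, 5, 5]
j=3: buf[3] = (-7)-4 = -11 → [6, 0, -7, -11, 1, 5, 5, 5]
j=4: buf[4] = (-11)-1 = -12 → [6, 0, -7, -11, -12, 5, 5, 5]
j=5: buf[5] = (-12)-5 = -17 → [6, 0, -7, -11, -12, -17, 5, 5]
j=6: buf[6] = (-17)-5 = -22 → [6, 0, -7, -11, -12, -17, -22, 5]
j=7: buf[7] = (-22)-5 = -27 → [6, 0, -7, -11, -12, -17, -22, -27]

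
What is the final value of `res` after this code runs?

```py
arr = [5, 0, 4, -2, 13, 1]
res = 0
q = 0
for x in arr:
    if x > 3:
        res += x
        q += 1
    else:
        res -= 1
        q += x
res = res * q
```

x=5: >3, res = 0+5 = 5; q=1
x=0: not >3, res = 5-1 = 4; q=1
x=4: >3, res = 4+4 = 8; q=2
x=-2: not >3, res = 8-1 = 7; q=0
x=13: >3, res = 7+13 = 20; q=1
x=1: not >3, res = 20-1 = 19; q=2
res*q = 19*2 = 38

38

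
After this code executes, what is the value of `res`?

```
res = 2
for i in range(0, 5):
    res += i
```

12

i=0: res = 2+0 = 2
i=1: res = 2+1 = 3
i=2: res = 3+2 = 5
i=3: res = 5+3 = 8
i=4: res = 8+4 = 12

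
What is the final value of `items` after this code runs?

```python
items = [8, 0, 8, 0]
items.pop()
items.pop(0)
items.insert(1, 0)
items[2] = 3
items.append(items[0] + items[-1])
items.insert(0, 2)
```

pop() removes 0 → [8, 0, 8]
pop(0) removes 8 → [0, 8]
insert 0 at 1 → [0, 0, 8]
items[2] = 3 → [0, 0, 3]
append items[0]+items[-1] = 0+3 = 3 → [0, 0, 3, 3]
insert 2 at 0 → [2, 0, 0, 3, 3]

[2, 0, 0, 3, 3]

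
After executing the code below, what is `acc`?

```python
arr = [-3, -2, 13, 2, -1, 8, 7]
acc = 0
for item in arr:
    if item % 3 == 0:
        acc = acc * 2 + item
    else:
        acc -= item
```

item=-3: %3==0, acc = 0*2+(-3) = -3
item=-2: not %3==0, acc = (-3)-(-2) = -1
item=13: not %3==0, acc = (-1)-13 = -14
item=2: not %3==0, acc = (-14)-2 = -16
item=-1: not %3==0, acc = (-16)-(-1) = -15
item=8: not %3==0, acc = (-15)-8 = -23
item=7: not %3==0, acc = (-23)-7 = -30

-30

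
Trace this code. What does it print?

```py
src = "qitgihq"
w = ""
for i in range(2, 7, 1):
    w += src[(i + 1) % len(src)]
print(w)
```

i=2: add src[3]='g' → 'g'
i=3: add src[4]='i' → 'gi'
i=4: add src[5]='h' → 'gih'
i=5: add src[6]='q' → 'gihq'
i=6: add src[0]='q' → 'gihqq'

gihqq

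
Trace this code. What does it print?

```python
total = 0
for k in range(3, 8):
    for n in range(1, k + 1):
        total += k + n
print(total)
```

k=3,n=1: total = 0+4 = 4
k=3,n=2: total = 4+5 = 9
k=3,n=3: total = 9+6 = 15
k=4,n=1: total = 15+5 = 20
k=4,n=2: total = 20+6 = 26
k=4,n=3: total = 26+7 = 33
k=4,n=4: total = 33+8 = 41
k=5,n=1: total = 41+6 = 47
k=5,n=2: total = 47+7 = 54
k=5,n=3: total = 54+8 = 62
k=5,n=4: total = 62+9 = 71
k=5,n=5: total = 71+10 = 81
k=6,n=1: total = 81+7 = 88
k=6,n=2: total = 88+8 = 96
k=6,n=3: total = 96+9 = 105
k=6,n=4: total = 105+10 = 115
k=6,n=5: total = 115+11 = 126
k=6,n=6: total = 126+12 = 138
k=7,n=1: total = 138+8 = 146
k=7,n=2: total = 146+9 = 155
k=7,n=3: total = 155+10 = 165
k=7,n=4: total = 165+11 = 176
k=7,n=5: total = 176+12 = 188
k=7,n=6: total = 188+13 = 201
k=7,n=7: total = 201+14 = 215

215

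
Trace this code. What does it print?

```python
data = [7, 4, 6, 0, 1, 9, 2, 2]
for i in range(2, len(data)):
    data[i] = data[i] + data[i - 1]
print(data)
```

[7, 4, 10, 10, 11, 20, 22, 24]

i=2: data[2] = 6+4 = 10 → [7, 4, 10, 0, 1, 9, 2, 2]
i=3: data[3] = 0+10 = 10 → [7, 4, 10, 10, 1, 9, 2, 2]
i=4: data[4] = 1+10 = 11 → [7, 4, 10, 10, 11, 9, 2, 2]
i=5: data[5] = 9+11 = 20 → [7, 4, 10, 10, 11, 20, 2, 2]
i=6: data[6] = 2+20 = 22 → [7, 4, 10, 10, 11, 20, 22, 2]
i=7: data[7] = 2+22 = 24 → [7, 4, 10, 10, 11, 20, 22, 24]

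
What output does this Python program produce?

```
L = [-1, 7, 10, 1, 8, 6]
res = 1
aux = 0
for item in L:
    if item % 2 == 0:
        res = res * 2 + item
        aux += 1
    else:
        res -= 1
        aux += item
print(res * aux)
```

500

item=-1: not even, res = 1-1 = 0; aux=-1
item=7: not even, res = 0-1 = -1; aux=6
item=10: even, res = (-1)*2+10 = 8; aux=7
item=1: not even, res = 8-1 = 7; aux=8
item=8: even, res = 7*2+8 = 22; aux=9
item=6: even, res = 22*2+6 = 50; aux=10
res*aux = 50*10 = 500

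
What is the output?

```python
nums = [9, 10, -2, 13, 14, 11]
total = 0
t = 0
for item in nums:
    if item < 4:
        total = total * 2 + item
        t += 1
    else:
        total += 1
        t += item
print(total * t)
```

290

item=9: not <4, total = 0+1 = 1; t=9
item=10: not <4, total = 1+1 = 2; t=19
item=-2: <4, total = 2*2+(-2) = 2; t=20
item=13: not <4, total = 2+1 = 3; t=33
item=14: not <4, total = 3+1 = 4; t=47
item=11: not <4, total = 4+1 = 5; t=58
total*t = 5*58 = 290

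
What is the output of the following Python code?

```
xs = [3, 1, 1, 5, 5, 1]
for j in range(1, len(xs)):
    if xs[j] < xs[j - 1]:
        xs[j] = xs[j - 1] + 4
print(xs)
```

j=1: 1<3, xs[1] = 3+4 = 7 → [3, 7, 1, 5, 5, 1]
j=2: 1<7, xs[2] = 7+4 = 11 → [3, 7, 11, 5, 5, 1]
j=3: 5<11, xs[3] = 11+4 = 15 → [3, 7, 11, 15, 5, 1]
j=4: 5<15, xs[4] = 15+4 = 19 → [3, 7, 11, 15, 19, 1]
j=5: 1<19, xs[5] = 19+4 = 23 → [3, 7, 11, 15, 19, 23]

[3, 7, 11, 15, 19, 23]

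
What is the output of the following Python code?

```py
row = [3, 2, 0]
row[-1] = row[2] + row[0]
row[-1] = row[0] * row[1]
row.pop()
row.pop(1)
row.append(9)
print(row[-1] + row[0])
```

12

row[-1] = row[2]+row[0] = 0+3 = 3 → [3, 2, 3]
row[-1] = row[0]*row[1] = 3*2 = 6 → [3, 2, 6]
pop() removes 6 → [3, 2]
pop(1) removes 2 → [3]
append 9 → [3, 9]
row[-1]+row[0] = 9+3 = 12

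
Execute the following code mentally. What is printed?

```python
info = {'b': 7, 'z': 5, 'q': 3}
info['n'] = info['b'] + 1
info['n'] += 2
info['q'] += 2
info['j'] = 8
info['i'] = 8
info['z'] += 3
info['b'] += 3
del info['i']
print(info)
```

info['n'] = info['b']+1 = 8 → {'b': 7, 'z': 5, 'q': 3, 'n': 8}
info['n'] = 8+2 = 10 → {'b': 7, 'z': 5, 'q': 3, 'n': 10}
info['q'] = 3+2 = 5 → {'b': 7, 'z': 5, 'q': 5, 'n': 10}
info['j'] = 8 → {'b': 7, 'z': 5, 'q': 5, 'n': 10, 'j': 8}
info['i'] = 8 → {'b': 7, 'z': 5, 'q': 5, 'n': 10, 'j': 8, 'i': 8}
info['z'] = 5+3 = 8 → {'b': 7, 'z': 8, 'q': 5, 'n': 10, 'j': 8, 'i': 8}
info['b'] = 7+3 = 10 → {'b': 10, 'z': 8, 'q': 5, 'n': 10, 'j': 8, 'i': 8}
del 'i' → {'b': 10, 'z': 8, 'q': 5, 'n': 10, 'j': 8}

{'b': 10, 'z': 8, 'q': 5, 'n': 10, 'j': 8}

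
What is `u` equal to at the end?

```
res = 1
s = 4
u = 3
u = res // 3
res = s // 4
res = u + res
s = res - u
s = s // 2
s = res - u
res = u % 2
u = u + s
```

1

u = 1//3 = 0
res = 4//4 = 1
res = 0+1 = 1
s = 1-0 = 1
s = 1//2 = 0
s = 1-0 = 1
res = 0%2 = 0
u = 0+1 = 1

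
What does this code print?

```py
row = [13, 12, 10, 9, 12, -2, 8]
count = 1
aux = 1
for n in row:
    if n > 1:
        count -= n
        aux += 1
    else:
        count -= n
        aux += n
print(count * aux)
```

-305

n=13: >1, count = 1-13 = -12; aux=2
n=12: >1, count = (-12)-12 = -24; aux=3
n=10: >1, count = (-24)-10 = -34; aux=4
n=9: >1, count = (-34)-9 = -43; aux=5
n=12: >1, count = (-43)-12 = -55; aux=6
n=-2: not >1, count = (-55)-(-2) = -53; aux=4
n=8: >1, count = (-53)-8 = -61; aux=5
count*aux = (-61)*5 = -305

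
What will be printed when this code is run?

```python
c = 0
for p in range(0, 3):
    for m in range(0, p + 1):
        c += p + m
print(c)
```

p=0,m=0: c = 0+0 = 0
p=1,m=0: c = 0+1 = 1
p=1,m=1: c = 1+2 = 3
p=2,m=0: c = 3+2 = 5
p=2,m=1: c = 5+3 = 8
p=2,m=2: c = 8+4 = 12

12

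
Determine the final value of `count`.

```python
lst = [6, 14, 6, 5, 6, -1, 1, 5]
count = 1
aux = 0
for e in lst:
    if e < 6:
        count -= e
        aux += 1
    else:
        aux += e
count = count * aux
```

e=6: not <6; aux=6
e=14: not <6; aux=20
e=6: not <6; aux=26
e=5: <6, count = 1-5 = -4; aux=27
e=6: not <6; aux=33
e=-1: <6, count = (-4)-(-1) = -3; aux=34
e=1: <6, count = (-3)-1 = -4; aux=35
e=5: <6, count = (-4)-5 = -9; aux=36
count*aux = (-9)*36 = -324

-324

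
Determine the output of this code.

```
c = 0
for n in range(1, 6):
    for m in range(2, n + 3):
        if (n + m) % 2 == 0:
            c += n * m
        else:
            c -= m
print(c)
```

n=1,m=2: odd sum, c = 0-2 = -2
n=1,m=3: even sum, c = (-2)+3 = 1
n=2,m=2: even sum, c = 1+4 = 5
n=2,m=3: odd sum, c = 5-3 = 2
n=2,m=4: even sum, c = 2+8 = 10
n=3,m=2: odd sum, c = 10-2 = 8
n=3,m=3: even sum, c = 8+9 = 17
n=3,m=4: odd sum, c = 17-4 = 13
n=3,m=5: even sum, c = 13+15 = 28
n=4,m=2: even sum, c = 28+8 = 36
n=4,m=3: odd sum, c = 36-3 = 33
n=4,m=4: even sum, c = 33+16 = 49
n=4,m=5: odd sum, c = 49-5 = 44
n=4,m=6: even sum, c = 44+24 = 68
n=5,m=2: odd sum, c = 68-2 = 66
n=5,m=3: even sum, c = 66+15 = 81
n=5,m=4: odd sum, c = 81-4 = 77
n=5,m=5: even sum, c = 77+25 = 102
n=5,m=6: odd sum, c = 102-6 = 96
n=5,m=7: even sum, c = 96+35 = 131

131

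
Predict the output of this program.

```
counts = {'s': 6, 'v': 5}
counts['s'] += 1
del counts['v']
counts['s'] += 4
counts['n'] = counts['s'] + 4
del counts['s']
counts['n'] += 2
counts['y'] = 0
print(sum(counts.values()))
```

counts['s'] = 6+1 = 7 → {'s': 7, 'v': 5}
del 'v' → {'s': 7}
counts['s'] = 7+4 = 11 → {'s': 11}
counts['n'] = counts['s']+4 = 15 → {'s': 11, 'n': 15}
del 's' → {'n': 15}
counts['n'] = 15+2 = 17 → {'n': 17}
counts['y'] = 0 → {'n': 17, 'y': 0}
sum of values = 17

17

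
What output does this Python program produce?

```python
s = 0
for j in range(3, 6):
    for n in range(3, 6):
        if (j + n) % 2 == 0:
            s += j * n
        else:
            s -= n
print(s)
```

64

j=3,n=3: even sum, s = 0+9 = 9
j=3,n=4: odd sum, s = 9-4 = 5
j=3,n=5: even sum, s = 5+15 = 20
j=4,n=3: odd sum, s = 20-3 = 17
j=4,n=4: even sum, s = 17+16 = 33
j=4,n=5: odd sum, s = 33-5 = 28
j=5,n=3: even sum, s = 28+15 = 43
j=5,n=4: odd sum, s = 43-4 = 39
j=5,n=5: even sum, s = 39+25 = 64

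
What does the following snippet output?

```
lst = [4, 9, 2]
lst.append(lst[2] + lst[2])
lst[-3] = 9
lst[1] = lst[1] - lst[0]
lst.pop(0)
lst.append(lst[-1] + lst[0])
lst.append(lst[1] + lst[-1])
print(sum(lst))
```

31

append lst[2]+lst[2] = 2+2 = 4 → [4, 9, 2, 4]
lst[-3] = 9 → [4, 9, 2, 4]
lst[1] = lst[1]-lst[0] = 9-4 = 5 → [4, 5, 2, 4]
pop(0) removes 4 → [5, 2, 4]
append lst[-1]+lst[0] = 4+5 = 9 → [5, 2, 4, 9]
append lst[1]+lst[-1] = 2+9 = 11 → [5, 2, 4, 9, 11]
sum = 31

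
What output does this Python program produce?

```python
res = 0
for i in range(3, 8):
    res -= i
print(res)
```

i=3: res = 0-3 = -3
i=4: res = (-3)-4 = -7
i=5: res = (-7)-5 = -12
i=6: res = (-12)-6 = -18
i=7: res = (-18)-7 = -25

-25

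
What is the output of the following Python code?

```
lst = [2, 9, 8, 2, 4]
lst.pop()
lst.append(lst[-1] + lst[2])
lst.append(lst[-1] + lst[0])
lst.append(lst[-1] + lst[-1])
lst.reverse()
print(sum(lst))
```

67

pop() removes 4 → [2, 9, 8, 2]
append lst[-1]+lst[2] = 2+8 = 10 → [2, 9, 8, 2, 10]
append lst[-1]+lst[0] = 10+2 = 12 → [2, 9, 8, 2, 10, 12]
append lst[-1]+lst[-1] = 12+12 = 24 → [2, 9, 8, 2, 10, 12, 24]
reverse → [24, 12, 10, 2, 8, 9, 2]
sum = 67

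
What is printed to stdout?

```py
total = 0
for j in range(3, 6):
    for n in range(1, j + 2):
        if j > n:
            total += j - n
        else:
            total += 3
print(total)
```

j=3,n=1: 3>1, total = 0+2 = 2
j=3,n=2: 3>2, total = 2+1 = 3
j=3,n=3: not 3>3, total = 3+3 = 6
j=3,n=4: not 3>4, total = 6+3 = 9
j=4,n=1: 4>1, total = 9+3 = 12
j=4,n=2: 4>2, total = 12+2 = 14
j=4,n=3: 4>3, total = 14+1 = 15
j=4,n=4: not 4>4, total = 15+3 = 18
j=4,n=5: not 4>5, total = 18+3 = 21
j=5,n=1: 5>1, total = 21+4 = 25
j=5,n=2: 5>2, total = 25+3 = 28
j=5,n=3: 5>3, total = 28+2 = 30
j=5,n=4: 5>4, total = 30+1 = 31
j=5,n=5: not 5>5, total = 31+3 = 34
j=5,n=6: not 5>6, total = 34+3 = 37

37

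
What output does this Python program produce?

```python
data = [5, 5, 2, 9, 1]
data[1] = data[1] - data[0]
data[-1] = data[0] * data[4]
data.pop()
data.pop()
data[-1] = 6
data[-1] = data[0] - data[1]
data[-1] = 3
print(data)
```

[5, 0, 3]

data[1] = data[1]-data[0] = 5-5 = 0 → [5, 0, 2, 9, 1]
data[-1] = data[0]*data[4] = 5*1 = 5 → [5, 0, 2, 9, 5]
pop() removes 5 → [5, 0, 2, 9]
pop() removes 9 → [5, 0, 2]
data[-1] = 6 → [5, 0, 6]
data[-1] = data[0]-data[1] = 5-0 = 5 → [5, 0, 5]
data[-1] = 3 → [5, 0, 3]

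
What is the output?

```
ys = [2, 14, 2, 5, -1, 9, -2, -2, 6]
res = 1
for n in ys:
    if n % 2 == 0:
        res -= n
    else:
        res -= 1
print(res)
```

-22

n=2: even, res = 1-2 = -1
n=14: even, res = (-1)-14 = -15
n=2: even, res = (-15)-2 = -17
n=5: not even, res = (-17)-1 = -18
n=-1: not even, res = (-18)-1 = -19
n=9: not even, res = (-19)-1 = -20
n=-2: even, res = (-20)-(-2) = -18
n=-2: even, res = (-18)-(-2) = -16
n=6: even, res = (-16)-6 = -22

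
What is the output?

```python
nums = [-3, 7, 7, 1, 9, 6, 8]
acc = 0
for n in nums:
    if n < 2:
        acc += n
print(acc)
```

-2

n=-3: <2, acc = 0+(-3) = -3
n=7: not <2
n=7: not <2
n=1: <2, acc = (-3)+1 = -2
n=9: not <2
n=6: not <2
n=8: not <2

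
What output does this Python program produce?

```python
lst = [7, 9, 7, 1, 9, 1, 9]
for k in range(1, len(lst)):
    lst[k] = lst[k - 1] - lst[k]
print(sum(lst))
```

-82

k=1: lst[1] = 7-9 = -2 → [7, -2, 7, 1, 9, 1, 9]
k=2: lst[2] = (-2)-7 = -9 → [7, -2, -9, 1, 9, 1, 9]
k=3: lst[3] = (-9)-1 = -10 → [7, -2, -9, -10, 9, 1, 9]
k=4: lst[4] = (-10)-9 = -19 → [7, -2, -9, -10, -19, 1, 9]
k=5: lst[5] = (-19)-1 = -20 → [7, -2, -9, -10, -19, -20, 9]
k=6: lst[6] = (-20)-9 = -29 → [7, -2, -9, -10, -19, -20, -29]
sum = -82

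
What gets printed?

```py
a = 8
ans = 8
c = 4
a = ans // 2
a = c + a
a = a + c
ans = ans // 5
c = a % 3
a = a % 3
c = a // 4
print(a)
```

0

a = 8//2 = 4
a = 4+4 = 8
a = 8+4 = 12
ans = 8//5 = 1
c = 12%3 = 0
a = 12%3 = 0
c = 0//4 = 0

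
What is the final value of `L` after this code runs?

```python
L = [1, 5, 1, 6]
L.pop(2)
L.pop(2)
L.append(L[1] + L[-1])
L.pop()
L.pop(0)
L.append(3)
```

[5, 3]

pop(2) removes 1 → [1, 5, 6]
pop(2) removes 6 → [1, 5]
append L[1]+L[-1] = 5+5 = 10 → [1, 5, 10]
pop() removes 10 → [1, 5]
pop(0) removes 1 → [5]
append 3 → [5, 3]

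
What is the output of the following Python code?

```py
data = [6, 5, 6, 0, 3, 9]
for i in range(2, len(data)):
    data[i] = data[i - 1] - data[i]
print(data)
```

i=2: data[2] = 5-6 = -1 → [6, 5, -1, 0, 3, 9]
i=3: data[3] = (-1)-0 = -1 → [6, 5, -1, -1, 3, 9]
i=4: data[4] = (-1)-3 = -4 → [6, 5, -1, -1, -4, 9]
i=5: data[5] = (-4)-9 = -13 → [6, 5, -1, -1, -4, -13]

[6, 5, -1, -1, -4, -13]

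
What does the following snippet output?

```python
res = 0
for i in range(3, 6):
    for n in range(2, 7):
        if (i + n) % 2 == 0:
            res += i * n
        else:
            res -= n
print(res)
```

i=3,n=2: odd sum, res = 0-2 = -2
i=3,n=3: even sum, res = (-2)+9 = 7
i=3,n=4: odd sum, res = 7-4 = 3
i=3,n=5: even sum, res = 3+15 = 18
i=3,n=6: odd sum, res = 18-6 = 12
i=4,n=2: even sum, res = 12+8 = 20
i=4,n=3: odd sum, res = 20-3 = 17
i=4,n=4: even sum, res = 17+16 = 33
i=4,n=5: odd sum, res = 33-5 = 28
i=4,n=6: even sum, res = 28+24 = 52
i=5,n=2: odd sum, res = 52-2 = 50
i=5,n=3: even sum, res = 50+15 = 65
i=5,n=4: odd sum, res = 65-4 = 61
i=5,n=5: even sum, res = 61+25 = 86
i=5,n=6: odd sum, res = 86-6 = 80

80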